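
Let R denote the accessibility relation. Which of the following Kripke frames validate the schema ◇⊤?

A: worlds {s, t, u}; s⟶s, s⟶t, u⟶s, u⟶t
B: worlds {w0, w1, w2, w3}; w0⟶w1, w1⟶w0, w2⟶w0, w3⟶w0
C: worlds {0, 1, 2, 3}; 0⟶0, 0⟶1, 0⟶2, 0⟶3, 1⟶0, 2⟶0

B

Frame correspondent (Sahlqvist): ∀x ∃y Rxy — i.e. seriality.
A: fails — world t has no successor.
B: satisfies the condition.
C: fails — world 3 has no successor.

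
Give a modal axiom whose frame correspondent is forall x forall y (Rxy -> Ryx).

q → □◇q

This is symmetry; the standard corresponding axiom is B: q → □◇q.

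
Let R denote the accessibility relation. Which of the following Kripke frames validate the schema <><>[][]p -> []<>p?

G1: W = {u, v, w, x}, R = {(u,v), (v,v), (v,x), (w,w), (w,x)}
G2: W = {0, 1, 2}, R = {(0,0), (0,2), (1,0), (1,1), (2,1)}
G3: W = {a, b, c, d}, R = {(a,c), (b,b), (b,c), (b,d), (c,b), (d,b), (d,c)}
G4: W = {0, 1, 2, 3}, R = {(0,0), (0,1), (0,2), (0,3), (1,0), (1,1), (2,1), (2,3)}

G2, G3

The schema corresponds to a generalized confluence (Geach) condition: forall x forall y forall z ((x R^2 y & xRz) -> exists w (y R^2 w & zRw)).
G1: fails — uR²x, uRv but no t with xR²t and vRt.
G2: ✓.
G3: ✓.
G4: fails — 0R²0, 0R3 but no w with 0R²w and 3Rw.
Valid on: G2, G3.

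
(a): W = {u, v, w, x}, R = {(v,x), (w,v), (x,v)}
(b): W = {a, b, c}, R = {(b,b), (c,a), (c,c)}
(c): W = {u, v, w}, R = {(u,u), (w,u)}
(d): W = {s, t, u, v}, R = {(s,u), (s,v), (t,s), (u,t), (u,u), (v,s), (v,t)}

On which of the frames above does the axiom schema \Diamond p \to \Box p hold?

(a), (c)

This is the axiom for partial functionality; its first-order frame correspondent is \forall x \forall y \forall z (Rxy \wedge Rxz \to y = z).
(a): ✓.
(b): fails — c sees both a and c.
(c): ✓.
(d): fails — s sees both u and v.
Valid on: (a), (c).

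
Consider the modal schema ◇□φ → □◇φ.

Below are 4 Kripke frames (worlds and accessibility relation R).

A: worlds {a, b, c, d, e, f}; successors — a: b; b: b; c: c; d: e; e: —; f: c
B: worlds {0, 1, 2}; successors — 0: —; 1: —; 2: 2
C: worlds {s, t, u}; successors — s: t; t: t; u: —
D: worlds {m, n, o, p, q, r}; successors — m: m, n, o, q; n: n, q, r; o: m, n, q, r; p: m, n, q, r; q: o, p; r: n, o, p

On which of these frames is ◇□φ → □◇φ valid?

B, C

Frame correspondent (Sahlqvist): ∀x ∀y ∀z (Rxy ∧ Rxz → ∃w (Ryw ∧ Rzw)) — i.e. convergence.
A: fails — Rde and Rde but e and e have no common successor.
B: satisfies the condition.
C: satisfies the condition.
D: fails — Rmn and Rmq but n and q have no common successor.
Valid on: B, C.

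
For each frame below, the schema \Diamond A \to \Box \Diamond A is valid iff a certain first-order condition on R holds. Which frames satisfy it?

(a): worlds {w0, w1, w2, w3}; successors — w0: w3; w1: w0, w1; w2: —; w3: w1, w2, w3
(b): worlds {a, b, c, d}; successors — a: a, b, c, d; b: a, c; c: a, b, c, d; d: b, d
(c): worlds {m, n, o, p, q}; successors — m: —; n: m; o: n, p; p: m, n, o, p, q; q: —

Frame correspondent (Sahlqvist): \forall x \forall y \forall z (Rxy \wedge Rxz \to Ryz) — i.e. the Euclidean property.
(a): fails — Rw1w0 and Rw1w1 but not Rw0w1.
(b): fails — Rab and Rab but not Rbb.
(c): fails — Rnm and Rnm but not Rmm.
Valid on no frame.

none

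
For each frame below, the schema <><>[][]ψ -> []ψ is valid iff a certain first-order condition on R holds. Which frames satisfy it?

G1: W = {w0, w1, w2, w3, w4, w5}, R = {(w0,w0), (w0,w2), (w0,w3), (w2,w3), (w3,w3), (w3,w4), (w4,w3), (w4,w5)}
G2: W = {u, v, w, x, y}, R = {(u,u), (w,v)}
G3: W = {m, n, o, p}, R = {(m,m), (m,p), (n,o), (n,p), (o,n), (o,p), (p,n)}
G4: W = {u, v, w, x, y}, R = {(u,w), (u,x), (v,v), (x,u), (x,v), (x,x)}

G2

Frame correspondent (Sahlqvist): forall x forall y forall z ((x R^2 y & xRz) -> exists w (y R^2 w & z = w)) — i.e. a generalized confluence (Geach) condition.
G1: fails — w0R²w2, w0Rw0 but no w with w2R²w and w0=w.
G2: ✓.
G3: fails — mR²n, mRm but no w with nR²w and m=w.
G4: fails — uR²u, uRw but no t with uR²t and w=t.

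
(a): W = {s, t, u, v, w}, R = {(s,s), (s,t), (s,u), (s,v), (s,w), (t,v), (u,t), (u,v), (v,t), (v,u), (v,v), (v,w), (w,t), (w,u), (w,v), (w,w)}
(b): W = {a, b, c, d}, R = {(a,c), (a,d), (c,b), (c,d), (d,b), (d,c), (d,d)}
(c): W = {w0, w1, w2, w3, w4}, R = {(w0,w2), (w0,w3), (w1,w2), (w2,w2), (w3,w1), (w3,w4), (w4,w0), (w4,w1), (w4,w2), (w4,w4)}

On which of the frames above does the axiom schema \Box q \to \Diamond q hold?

Frame correspondent (Sahlqvist): \forall x \exists y Rxy — i.e. seriality.
(a): ✓.
(b): fails — world b has no successor.
(c): ✓.
Valid on: (a), (c).

(a), (c)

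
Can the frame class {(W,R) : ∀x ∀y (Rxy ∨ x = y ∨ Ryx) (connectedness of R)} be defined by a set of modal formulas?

Modal frame validity is preserved under disjoint unions.
Take 3 disjoint single-world reflexive frames: each is trivially connected, but their disjoint union has 3 worlds with no edge between distinct components, so it is not connected.
So no modal formula (or set of formulas) defines exactly the connected frames.

No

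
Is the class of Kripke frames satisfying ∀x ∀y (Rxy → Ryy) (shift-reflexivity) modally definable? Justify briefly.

Definable; □(□r → r) defines it

The condition is shift-reflexivity. A defining modal formula is □(□r → r).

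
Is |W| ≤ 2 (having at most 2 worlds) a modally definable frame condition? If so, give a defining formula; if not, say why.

Not modally definable

Modal frame validity is preserved under disjoint unions.
Any modal formula valid on each of 3 disjoint one-world frames is valid on their disjoint union (validity is preserved under disjoint unions). Each one-world frame has |W|=1≤2, but the union has |W|=3.
Hence having at most 2 worlds is not modally definable.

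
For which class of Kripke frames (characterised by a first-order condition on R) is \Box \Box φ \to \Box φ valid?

Suppose □□φ→□φ is valid. Take Rxy and set V(φ)={w : xR²w}. Then □□φ at x, so □φ at x, so φ at y, i.e. ∃z(Rxz∧Rzy).

density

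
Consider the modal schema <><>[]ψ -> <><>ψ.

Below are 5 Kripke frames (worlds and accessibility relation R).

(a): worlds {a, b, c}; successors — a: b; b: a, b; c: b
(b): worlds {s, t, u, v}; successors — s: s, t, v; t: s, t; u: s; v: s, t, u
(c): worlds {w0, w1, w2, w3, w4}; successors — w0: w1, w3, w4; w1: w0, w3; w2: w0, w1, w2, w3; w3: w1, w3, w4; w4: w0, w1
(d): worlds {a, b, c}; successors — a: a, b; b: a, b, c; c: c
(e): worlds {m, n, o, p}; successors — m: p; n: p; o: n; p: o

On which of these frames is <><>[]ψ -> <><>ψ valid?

Frame correspondent (Sahlqvist): forall x forall y (x R^2 y -> exists w (yRw & x R^2 w)) — i.e. a generalized confluence (Geach) condition.
(a): ✓.
(b): ✓.
(c): ✓.
(d): ✓.
(e): fails — mR²o but no w with oRw and mR²w.

(a), (b), (c), (d)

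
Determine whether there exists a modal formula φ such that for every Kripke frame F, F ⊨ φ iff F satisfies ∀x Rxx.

Yes, by □p → p

Yes: it is reflexivity, defined by the T schema □p → p.
Suppose □p→p is valid. At any x set V(p)={w : Rxw}. Then □p holds at x, so p holds at x, i.e. Rxx.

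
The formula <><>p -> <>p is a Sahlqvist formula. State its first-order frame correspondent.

Transitivity

This is frame-equivalent to □p → □□p (substitute ¬p for p and contrapose).
Suppose □p→□□p is valid. Take Rxy, Ryz and set V(p)={w : Rxw}. Then □p at x, so □□p at x, so □p at y, so p at z, i.e. Rxz.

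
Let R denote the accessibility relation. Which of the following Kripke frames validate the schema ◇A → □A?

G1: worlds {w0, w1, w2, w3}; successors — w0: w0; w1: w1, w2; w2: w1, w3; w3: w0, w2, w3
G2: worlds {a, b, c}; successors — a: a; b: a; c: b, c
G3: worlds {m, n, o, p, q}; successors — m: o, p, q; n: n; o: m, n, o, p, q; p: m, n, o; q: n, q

none

Frame correspondent (Sahlqvist): ∀x ∀y ∀z (Rxy ∧ Rxz → y = z) — i.e. partial functionality.
G1: fails — w1 sees both w1 and w2.
G2: fails — c sees both b and c.
G3: fails — m sees both o and p.
Valid on no frame.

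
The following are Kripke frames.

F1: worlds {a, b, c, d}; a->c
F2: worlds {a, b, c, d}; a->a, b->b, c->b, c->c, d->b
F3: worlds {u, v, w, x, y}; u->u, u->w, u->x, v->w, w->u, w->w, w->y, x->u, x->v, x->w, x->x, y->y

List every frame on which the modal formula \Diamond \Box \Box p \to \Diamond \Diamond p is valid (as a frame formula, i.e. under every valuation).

This is the axiom for a generalized confluence (Geach) condition; its first-order frame correspondent is \forall x \forall y (xRy \to \exists w (y R^2 w \wedge x R^2 w)).
F1: fails — aRc but no w with cR²w and aR²w.
F2: ✓.
F3: ✓.

F2, F3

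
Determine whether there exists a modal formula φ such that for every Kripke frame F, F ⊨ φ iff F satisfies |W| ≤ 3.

Not definable by any modal formula

If a class were modally definable it would be closed under disjoint unions (Goldblatt–Thomason).
Any modal formula valid on each of 4 disjoint one-world frames is valid on their disjoint union (validity is preserved under disjoint unions). Each one-world frame has |W|=1≤3, but the union has |W|=4.
So no modal formula (or set of formulas) defines exactly the |W|≤3 frames.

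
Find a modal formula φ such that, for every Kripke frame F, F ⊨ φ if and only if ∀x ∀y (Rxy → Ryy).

This is shift-reflexivity; the standard corresponding axiom is T□: □(□p → p).
Suppose □(□p→p) is valid. Take Rxy and set V(p)={w : Ryw}. Then at y, □p holds; since □(□p→p) at x, □p→p at y, so p at y, i.e. Ryy.

□(□p → p)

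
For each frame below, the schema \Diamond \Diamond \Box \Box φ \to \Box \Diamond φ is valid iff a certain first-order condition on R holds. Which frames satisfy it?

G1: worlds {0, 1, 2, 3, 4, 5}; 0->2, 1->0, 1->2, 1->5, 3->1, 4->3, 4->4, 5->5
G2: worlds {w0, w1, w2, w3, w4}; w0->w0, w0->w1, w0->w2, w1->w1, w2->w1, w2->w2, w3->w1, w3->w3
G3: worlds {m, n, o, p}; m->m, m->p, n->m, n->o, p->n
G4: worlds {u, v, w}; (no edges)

G2, G4

The schema corresponds to a generalized confluence (Geach) condition: \forall x \forall y \forall z ((x R^2 y \wedge xRz) \to \exists w (y R^2 w \wedge zRw)).
G1: fails — 1R²2, 1R0 but no w with 2R²w and 0Rw.
G2: condition met.
G3: fails — mR²n, mRp but no w with nR²w and pRw.
G4: condition met.
Valid on: G2, G4.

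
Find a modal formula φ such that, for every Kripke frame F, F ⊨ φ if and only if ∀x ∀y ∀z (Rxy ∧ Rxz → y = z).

◇ψ → □ψ

This is partial functionality; the standard corresponding axiom is CD: ◇ψ → □ψ.
Suppose ◇ψ→□ψ is valid. Take Rxy, Rxz and set V(ψ)={y}. Then ◇ψ at x, so □ψ at x, so ψ at z, i.e. z=y.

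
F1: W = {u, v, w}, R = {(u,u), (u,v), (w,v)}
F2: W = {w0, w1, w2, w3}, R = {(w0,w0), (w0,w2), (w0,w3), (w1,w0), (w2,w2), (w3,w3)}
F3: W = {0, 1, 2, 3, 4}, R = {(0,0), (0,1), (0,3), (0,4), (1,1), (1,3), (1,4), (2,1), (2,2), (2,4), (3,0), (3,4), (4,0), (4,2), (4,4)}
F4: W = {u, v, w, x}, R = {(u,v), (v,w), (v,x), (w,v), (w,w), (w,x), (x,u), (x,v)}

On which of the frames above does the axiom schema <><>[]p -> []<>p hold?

F3

The schema corresponds to a generalized confluence (Geach) condition: forall x forall y forall z ((x R^2 y & xRz) -> exists w (yRw & zRw)).
F1: fails — uR²u, uRv but no t with uRt and vRt.
F2: fails — w0R²w2, w0Rw3 but no w with w2Rw and w3Rw.
F3: condition met.
F4: fails — uR²x, uRv but no t with xRt and vRt.
Valid on: F3.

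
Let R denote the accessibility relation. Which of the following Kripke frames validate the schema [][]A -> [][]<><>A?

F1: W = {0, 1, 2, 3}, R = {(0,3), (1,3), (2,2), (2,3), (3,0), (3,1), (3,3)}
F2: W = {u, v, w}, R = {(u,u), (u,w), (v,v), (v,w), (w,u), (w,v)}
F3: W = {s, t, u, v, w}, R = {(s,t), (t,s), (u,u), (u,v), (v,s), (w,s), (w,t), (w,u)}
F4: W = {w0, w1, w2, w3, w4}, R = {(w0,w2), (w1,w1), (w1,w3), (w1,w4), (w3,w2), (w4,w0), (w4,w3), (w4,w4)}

The schema corresponds to a generalized confluence (Geach) condition: forall x forall z (x R^2 z -> exists w (x R^2 w & z R^2 w)).
F1: satisfies the condition.
F2: satisfies the condition.
F3: fails — uR²v but no w* with uR²w* and vR²w*.
F4: fails — w1R²w0 but no w with w1R²w and w0R²w.

F1, F2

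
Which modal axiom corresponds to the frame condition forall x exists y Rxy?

□r → ◇r

A defining formula is □r → ◇r (the D axiom).
Suppose □r→◇r is valid. At any x set V(r)=W. Then □r at x, so ◇r at x, so x has a successor.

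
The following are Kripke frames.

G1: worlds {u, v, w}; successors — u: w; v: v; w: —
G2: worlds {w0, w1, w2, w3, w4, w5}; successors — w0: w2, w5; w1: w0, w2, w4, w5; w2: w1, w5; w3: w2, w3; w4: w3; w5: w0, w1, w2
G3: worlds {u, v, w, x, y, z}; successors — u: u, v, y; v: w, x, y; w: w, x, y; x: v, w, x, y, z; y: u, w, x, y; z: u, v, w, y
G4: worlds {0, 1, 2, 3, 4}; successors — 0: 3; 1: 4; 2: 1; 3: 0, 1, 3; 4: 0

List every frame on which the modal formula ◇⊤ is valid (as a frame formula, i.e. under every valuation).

G2, G3, G4

The schema corresponds to seriality: ∀x ∃y Rxy.
G1: fails — world w has no successor.
G2: satisfies the condition.
G3: satisfies the condition.
G4: satisfies the condition.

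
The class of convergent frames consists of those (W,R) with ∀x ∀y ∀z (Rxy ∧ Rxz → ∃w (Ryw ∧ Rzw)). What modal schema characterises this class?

A defining formula is ◇□ψ → □◇ψ (the .2 axiom).

◇□ψ → □◇ψ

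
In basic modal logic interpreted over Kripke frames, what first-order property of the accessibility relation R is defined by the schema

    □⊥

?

emptiness of R: ∀x ∀y ¬Rxy

This is the Ver axiom.
Its frame correspondent is emptiness of R — ∀x ∀y ¬Rxy.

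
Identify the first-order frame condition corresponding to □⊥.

□⊥ is valid iff no world has any successor (otherwise □⊥ fails at any world with one).
Conversely, any frame satisfying ∀x ∀y ¬Rxy validates the schema.
So the correspondent is emptiness of R.

emptiness of R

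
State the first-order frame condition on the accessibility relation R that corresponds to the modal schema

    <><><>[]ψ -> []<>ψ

This is a Sahlqvist (Geach-type) schema ◇^3□^1ψ → □^1◇^1ψ.
Minimal-valuation argument: fix x; take any y with xR^3y and any z with xR^1z. Set V(ψ) to the set of worlds R-reachable from y in exactly 1 step. Then □^1ψ holds at y, so the antecedent holds at x; validity forces ◇^1ψ at z, giving a w with zR^1w and yR^1w.
First-order correspondent: forall x forall y forall z ((x R^3 y & xRz) -> exists w (yRw & zRw)).

forall x forall y forall z ((x R^3 y & xRz) -> exists w (yRw & zRw))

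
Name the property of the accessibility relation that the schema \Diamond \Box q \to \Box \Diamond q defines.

This schema is the .2 axiom.
It corresponds to convergence: \forall x \forall y \forall z (Rxy \wedge Rxz \to \exists w (Ryw \wedge Rzw)).

convergence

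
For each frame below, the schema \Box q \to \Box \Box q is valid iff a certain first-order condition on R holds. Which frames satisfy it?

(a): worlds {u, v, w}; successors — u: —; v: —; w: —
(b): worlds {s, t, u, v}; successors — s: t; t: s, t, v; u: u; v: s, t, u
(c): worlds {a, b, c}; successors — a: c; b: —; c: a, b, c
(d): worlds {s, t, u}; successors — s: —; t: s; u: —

(a), (d)

This is the axiom for transitivity; its first-order frame correspondent is \forall x \forall y \forall z (Rxy \wedge Ryz \to Rxz).
(a): ✓.
(b): fails — Rtv and Rvu but not Rtu.
(c): fails — Rac and Rca but not Raa.
(d): ✓.
Valid on: (a), (d).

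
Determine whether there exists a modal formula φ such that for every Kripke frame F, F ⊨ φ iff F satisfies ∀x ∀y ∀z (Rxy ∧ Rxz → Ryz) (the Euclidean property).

Definable; ◇p → □◇p defines it

The condition is the Euclidean property. A defining modal formula is ◇p → □◇p.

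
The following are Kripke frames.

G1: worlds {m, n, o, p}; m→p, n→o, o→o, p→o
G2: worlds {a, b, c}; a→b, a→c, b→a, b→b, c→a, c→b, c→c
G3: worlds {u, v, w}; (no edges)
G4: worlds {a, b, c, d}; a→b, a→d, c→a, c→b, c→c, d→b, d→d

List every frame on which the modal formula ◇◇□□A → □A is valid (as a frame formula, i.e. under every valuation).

Frame correspondent (Sahlqvist): ∀x ∀y ∀z ((xR²y ∧ xRz) → ∃w (yR²w ∧ z = w)) — i.e. a generalized confluence (Geach) condition.
G1: fails — mR²o, mRp but no w with oR²w and p=w.
G2: ✓.
G3: ✓.
G4: fails — aR²b, aRb but no w with bR²w and b=w.

G2, G3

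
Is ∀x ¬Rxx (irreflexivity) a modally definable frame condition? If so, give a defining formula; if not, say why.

Any modally definable frame class is closed under surjective bounded morphisms.
The 4-cycle (worlds 0,1,2,3 with 0→1→2→3→0) is irreflexive, and the map sending every world to a single reflexive point • is a surjective bounded morphism (forth: every edge maps to (•,•); back: every world has a successor). So any modal formula valid on the 4-cycle is also valid on the reflexive point, which is not irreflexive.
Hence irreflexivity is not modally definable.

Not definable by any modal formula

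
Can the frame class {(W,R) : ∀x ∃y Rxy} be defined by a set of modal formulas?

The condition is seriality. A defining modal formula is □r → ◇r.
Suppose □r→◇r is valid. At any x set V(r)=W. Then □r at x, so ◇r at x, so x has a successor.

Definable; □r → ◇r defines it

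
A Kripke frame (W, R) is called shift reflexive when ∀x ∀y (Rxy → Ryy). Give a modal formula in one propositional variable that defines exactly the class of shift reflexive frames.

The condition is shift-reflexivity. The T□ schema □(□q → q) defines it.
Suppose □(□q→q) is valid. Take Rxy and set V(q)={w : Ryw}. Then at y, □q holds; since □(□q→q) at x, □q→q at y, so q at y, i.e. Ryy.

□(□q → q)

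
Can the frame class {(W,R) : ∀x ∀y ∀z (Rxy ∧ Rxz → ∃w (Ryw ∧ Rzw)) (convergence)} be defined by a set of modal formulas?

The condition is convergence. A defining modal formula is ◇□p → □◇p.

Yes, by ◇□p → □◇p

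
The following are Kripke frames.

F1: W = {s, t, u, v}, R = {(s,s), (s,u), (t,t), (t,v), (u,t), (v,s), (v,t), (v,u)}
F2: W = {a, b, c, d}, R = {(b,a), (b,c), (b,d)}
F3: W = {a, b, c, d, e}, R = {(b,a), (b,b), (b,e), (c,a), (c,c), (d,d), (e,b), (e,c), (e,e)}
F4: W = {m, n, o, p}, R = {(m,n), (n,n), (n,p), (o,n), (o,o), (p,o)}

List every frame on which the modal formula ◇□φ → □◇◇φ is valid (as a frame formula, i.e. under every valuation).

The schema corresponds to a generalized confluence (Geach) condition: ∀x ∀y ∀z ((xRy ∧ xRz) → ∃w (yRw ∧ zR²w)).
F1: fails — sRs, sRu but no w with sRw and uR²w.
F2: fails — bRa, bRa but no w with aRw and aR²w.
F3: fails — bRa, bRa but no w with aRw and aR²w.
F4: condition met.

F4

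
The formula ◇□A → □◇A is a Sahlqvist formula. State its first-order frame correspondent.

convergence: ∀x ∀y ∀z (Rxy ∧ Rxz → ∃w (Ryw ∧ Rzw))

Suppose ◇□A→□◇A is valid. Take Rxy, Rxz and set V(A)={w : Ryw}. Then □A at y so ◇□A at x, so □◇A at x, so ◇A at z, giving w with Rzw and Ryw.
Conversely, on a frame with convergence the schema holds at every world under every valuation.
Frame condition: ∀x ∀y ∀z (Rxy ∧ Rxz → ∃w (Ryw ∧ Rzw)).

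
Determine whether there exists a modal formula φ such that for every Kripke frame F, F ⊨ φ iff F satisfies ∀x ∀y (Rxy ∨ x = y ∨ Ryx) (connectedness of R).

Not modally definable

Modal frame validity is preserved under disjoint unions.
Take 3 disjoint single-world reflexive frames: each is trivially connected, but their disjoint union has 3 worlds with no edge between distinct components, so it is not connected.
So the class is not modally definable.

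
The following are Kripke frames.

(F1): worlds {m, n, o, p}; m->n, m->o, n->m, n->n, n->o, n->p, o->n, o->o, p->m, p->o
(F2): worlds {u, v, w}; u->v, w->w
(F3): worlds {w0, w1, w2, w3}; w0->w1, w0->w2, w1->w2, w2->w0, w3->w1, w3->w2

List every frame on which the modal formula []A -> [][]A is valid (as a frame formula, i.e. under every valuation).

This is the axiom for transitivity; its first-order frame correspondent is forall x forall y forall z (Rxy & Ryz -> Rxz).
(F1): fails — Ron and Rnm but not Rom.
(F2): ✓.
(F3): fails — Rw1w2 and Rw2w0 but not Rw1w0.
Valid on: (F2).

(F2)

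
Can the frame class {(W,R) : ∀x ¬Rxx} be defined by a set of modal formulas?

Not definable by any modal formula

If a class were modally definable it would be closed under surjective bounded morphisms (Goldblatt–Thomason).
The 2-cycle (worlds s,t with s→t→s) is irreflexive, and the map sending every world to a single reflexive point • is a surjective bounded morphism (forth: every edge maps to (•,•); back: every world has a successor). So any modal formula valid on the 2-cycle is also valid on the reflexive point, which is not irreflexive.
So no modal formula (or set of formulas) defines exactly the irreflexive frames.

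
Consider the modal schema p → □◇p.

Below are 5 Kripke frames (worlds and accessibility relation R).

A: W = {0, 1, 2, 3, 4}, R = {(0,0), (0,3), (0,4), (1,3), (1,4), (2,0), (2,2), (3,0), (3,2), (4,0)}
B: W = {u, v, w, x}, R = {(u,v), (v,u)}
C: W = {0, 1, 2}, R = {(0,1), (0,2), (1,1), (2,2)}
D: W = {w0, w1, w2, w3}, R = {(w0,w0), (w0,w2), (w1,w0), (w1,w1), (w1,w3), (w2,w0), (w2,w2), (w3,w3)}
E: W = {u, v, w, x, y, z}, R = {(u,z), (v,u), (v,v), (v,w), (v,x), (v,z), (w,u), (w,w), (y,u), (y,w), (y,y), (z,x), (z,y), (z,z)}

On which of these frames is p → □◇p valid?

B

This is the axiom for symmetry; its first-order frame correspondent is ∀x ∀y (Rxy → Ryx).
A: fails — R32 but not R23.
B: holds.
C: fails — R01 but not R10.
D: fails — Rw1w0 but not Rw0w1.
E: fails — Ruz but not Rzu.
Valid on: B.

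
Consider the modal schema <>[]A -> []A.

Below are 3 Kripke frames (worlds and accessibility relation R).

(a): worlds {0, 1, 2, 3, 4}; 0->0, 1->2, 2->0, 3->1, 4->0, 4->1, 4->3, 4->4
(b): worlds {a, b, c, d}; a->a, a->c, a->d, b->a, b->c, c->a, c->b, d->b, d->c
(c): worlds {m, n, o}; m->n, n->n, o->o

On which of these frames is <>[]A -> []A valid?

(c)

The schema corresponds to the Euclidean property: forall x forall y forall z (Rxy & Rxz -> Ryz).
(a): fails — R12 and R12 but not R22.
(b): fails — Rac and Rac but not Rcc.
(c): ✓.
Valid on: (c).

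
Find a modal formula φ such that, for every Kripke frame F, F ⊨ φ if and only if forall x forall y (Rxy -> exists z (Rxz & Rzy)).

This is density; the standard corresponding axiom is C4: □□p → □p.
Suppose □□p→□p is valid. Take Rxy and set V(p)={w : xR²w}. Then □□p at x, so □p at x, so p at y, i.e. ∃z(Rxz∧Rzy).

□□p → □p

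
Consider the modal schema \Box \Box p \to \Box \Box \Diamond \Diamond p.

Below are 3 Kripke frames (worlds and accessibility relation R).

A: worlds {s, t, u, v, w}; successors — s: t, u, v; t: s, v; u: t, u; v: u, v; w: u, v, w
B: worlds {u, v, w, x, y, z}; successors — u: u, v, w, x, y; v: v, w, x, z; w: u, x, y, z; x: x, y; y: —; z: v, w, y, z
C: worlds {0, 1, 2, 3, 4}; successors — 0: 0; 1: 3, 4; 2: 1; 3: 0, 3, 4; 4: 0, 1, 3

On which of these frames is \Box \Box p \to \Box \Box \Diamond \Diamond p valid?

Frame correspondent (Sahlqvist): \forall x \forall z (x R^2 z \to \exists w (x R^2 w \wedge z R^2 w)) — i.e. a generalized confluence (Geach) condition.
A: ✓.
B: fails — uR²y but no t with uR²t and yR²t.
C: ✓.
Valid on: A, C.

A, C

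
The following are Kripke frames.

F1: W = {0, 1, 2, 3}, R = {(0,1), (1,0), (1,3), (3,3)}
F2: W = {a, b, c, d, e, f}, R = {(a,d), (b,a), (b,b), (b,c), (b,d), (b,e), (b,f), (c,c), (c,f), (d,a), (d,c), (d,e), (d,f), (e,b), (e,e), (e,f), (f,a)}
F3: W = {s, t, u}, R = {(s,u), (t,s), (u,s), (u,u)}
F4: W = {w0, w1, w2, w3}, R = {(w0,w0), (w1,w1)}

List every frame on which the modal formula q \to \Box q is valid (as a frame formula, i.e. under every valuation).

Frame correspondent (Sahlqvist): \forall x \forall z (xRz \to \exists w (x = w \wedge z = w)) — i.e. a generalized confluence (Geach) condition.
F1: fails — 0R1 but 0 ≠ 1.
F2: fails — aRd but a ≠ d.
F3: fails — sRu but s ≠ u.
F4: condition met.
Valid on: F4.

F4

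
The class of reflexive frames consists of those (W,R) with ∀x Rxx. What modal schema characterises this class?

This is reflexivity; the standard corresponding axiom is T: □ψ → ψ.
Suppose □ψ→ψ is valid. At any x set V(ψ)={w : Rxw}. Then □ψ holds at x, so ψ holds at x, i.e. Rxx.

□ψ → ψ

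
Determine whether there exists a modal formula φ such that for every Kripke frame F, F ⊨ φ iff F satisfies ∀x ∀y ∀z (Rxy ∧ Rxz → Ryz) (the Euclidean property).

Yes: it is the Euclidean property, defined by the 5 schema ◇r → □◇r.

Definable; ◇r → □◇r defines it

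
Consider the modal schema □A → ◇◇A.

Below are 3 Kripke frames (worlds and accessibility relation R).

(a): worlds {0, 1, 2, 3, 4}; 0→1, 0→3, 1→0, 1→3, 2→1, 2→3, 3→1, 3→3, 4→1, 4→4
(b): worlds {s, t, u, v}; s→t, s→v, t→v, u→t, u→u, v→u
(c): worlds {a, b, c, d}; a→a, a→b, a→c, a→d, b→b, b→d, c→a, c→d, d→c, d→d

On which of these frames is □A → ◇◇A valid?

(a), (c)

The schema corresponds to a generalized confluence (Geach) condition: ∀x ∃w (xRw ∧ xR²w).
(a): satisfies the condition.
(b): fails — at t but no w with tRw and tR²w.
(c): satisfies the condition.
Valid on: (a), (c).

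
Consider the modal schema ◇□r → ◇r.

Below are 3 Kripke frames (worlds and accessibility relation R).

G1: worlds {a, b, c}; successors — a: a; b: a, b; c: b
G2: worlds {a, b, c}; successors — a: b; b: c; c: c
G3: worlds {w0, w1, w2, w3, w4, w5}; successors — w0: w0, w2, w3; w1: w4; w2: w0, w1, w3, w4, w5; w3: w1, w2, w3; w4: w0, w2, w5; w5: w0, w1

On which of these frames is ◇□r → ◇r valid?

G1

The schema corresponds to a generalized confluence (Geach) condition: ∀x ∀y (xRy → ∃w (yRw ∧ xRw)).
G1: holds.
G2: fails — aRb but no w with bRw and aRw.
G3: fails — w1Rw4 but no w with w4Rw and w1Rw.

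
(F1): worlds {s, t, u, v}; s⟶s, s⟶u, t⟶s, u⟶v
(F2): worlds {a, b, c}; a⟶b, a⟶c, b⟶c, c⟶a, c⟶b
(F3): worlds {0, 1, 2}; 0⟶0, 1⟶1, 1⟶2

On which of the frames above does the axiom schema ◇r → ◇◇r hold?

(F3)

Frame correspondent (Sahlqvist): ∀x ∀y (xRy → ∃w (y = w ∧ xR²w)) — i.e. a generalized confluence (Geach) condition.
(F1): fails — uRv but no w with v=w and uR²w.
(F2): fails — bRc but no w with c=w and bR²w.
(F3): satisfies the condition.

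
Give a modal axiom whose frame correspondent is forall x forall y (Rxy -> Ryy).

□(□ψ → ψ)

The condition is shift-reflexivity. The T□ schema □(□ψ → ψ) defines it.
Suppose □(□ψ→ψ) is valid. Take Rxy and set V(ψ)={w : Ryw}. Then at y, □ψ holds; since □(□ψ→ψ) at x, □ψ→ψ at y, so ψ at y, i.e. Ryy.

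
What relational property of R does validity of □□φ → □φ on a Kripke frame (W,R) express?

This schema is the C4 axiom.
Its frame correspondent is density — ∀x ∀y (Rxy → ∃z (Rxz ∧ Rzy)).

Density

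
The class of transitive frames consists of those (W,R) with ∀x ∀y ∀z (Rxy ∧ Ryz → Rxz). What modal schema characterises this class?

□r → □□r

This is transitivity; the standard corresponding axiom is 4: □r → □□r.
Suppose □r→□□r is valid. Take Rxy, Ryz and set V(r)={w : Rxw}. Then □r at x, so □□r at x, so □r at y, so r at z, i.e. Rxz.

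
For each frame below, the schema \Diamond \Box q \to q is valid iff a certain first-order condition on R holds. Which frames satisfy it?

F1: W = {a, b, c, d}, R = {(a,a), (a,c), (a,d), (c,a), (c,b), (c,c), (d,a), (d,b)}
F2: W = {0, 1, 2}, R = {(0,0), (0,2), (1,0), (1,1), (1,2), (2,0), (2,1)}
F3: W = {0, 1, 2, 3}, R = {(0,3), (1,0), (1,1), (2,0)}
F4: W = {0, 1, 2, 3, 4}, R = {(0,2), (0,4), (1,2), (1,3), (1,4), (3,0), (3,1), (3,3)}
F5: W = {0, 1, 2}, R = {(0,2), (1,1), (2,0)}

F5

This is the axiom for a generalized confluence (Geach) condition; its first-order frame correspondent is \forall x \forall y (xRy \to \exists w (yRw \wedge x = w)).
F1: fails — cRb but no w with bRw and c=w.
F2: fails — 1R0 but no w with 0Rw and 1=w.
F3: fails — 0R3 but no w with 3Rw and 0=w.
F4: fails — 0R2 but no w with 2Rw and 0=w.
F5: satisfies the condition.
Valid on: F5.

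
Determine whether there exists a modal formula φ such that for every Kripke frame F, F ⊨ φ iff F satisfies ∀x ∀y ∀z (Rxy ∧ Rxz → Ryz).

This is a Sahlqvist condition; the 5 axiom ◇r → □◇r defines it.

Yes, by ◇r → □◇r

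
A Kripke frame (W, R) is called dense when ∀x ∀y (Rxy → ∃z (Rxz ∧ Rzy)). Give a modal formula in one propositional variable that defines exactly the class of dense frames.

The condition is density. The C4 schema □□s → □s defines it.
Suppose □□s→□s is valid. Take Rxy and set V(s)={w : xR²w}. Then □□s at x, so □s at x, so s at y, i.e. ∃z(Rxz∧Rzy).

□□s → □s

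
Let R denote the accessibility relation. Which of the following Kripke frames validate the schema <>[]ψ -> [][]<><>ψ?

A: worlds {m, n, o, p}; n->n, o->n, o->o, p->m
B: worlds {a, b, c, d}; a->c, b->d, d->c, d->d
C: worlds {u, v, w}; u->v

Frame correspondent (Sahlqvist): forall x forall y forall z ((xRy & x R^2 z) -> exists w (yRw & z R^2 w)) — i.e. a generalized confluence (Geach) condition.
A: satisfies the condition.
B: fails — bRd, bR²c but no w with dRw and cR²w.
C: satisfies the condition.

A, C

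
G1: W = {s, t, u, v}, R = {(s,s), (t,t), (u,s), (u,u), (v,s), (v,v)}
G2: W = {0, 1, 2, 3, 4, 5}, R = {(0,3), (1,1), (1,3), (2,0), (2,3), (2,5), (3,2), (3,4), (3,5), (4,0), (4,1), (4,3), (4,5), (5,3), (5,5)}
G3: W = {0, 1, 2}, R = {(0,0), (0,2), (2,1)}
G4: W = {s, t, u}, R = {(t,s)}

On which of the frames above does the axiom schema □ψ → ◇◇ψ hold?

G1

Frame correspondent (Sahlqvist): ∀x ∃w (xRw ∧ xR²w) — i.e. a generalized confluence (Geach) condition.
G1: condition met.
G2: fails — at 0 but no w with 0Rw and 0R²w.
G3: fails — at 1 but no w with 1Rw and 1R²w.
G4: fails — at s but no w with sRw and sR²w.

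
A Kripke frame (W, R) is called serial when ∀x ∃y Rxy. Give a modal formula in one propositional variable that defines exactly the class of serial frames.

The condition is seriality. The D schema □r → ◇r defines it.
Suppose □r→◇r is valid. At any x set V(r)=W. Then □r at x, so ◇r at x, so x has a successor.

□r → ◇r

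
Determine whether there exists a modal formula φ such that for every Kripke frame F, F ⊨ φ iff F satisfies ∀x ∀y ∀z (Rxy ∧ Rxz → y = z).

The condition is partial functionality. A defining modal formula is ◇p → □p.
Suppose ◇p→□p is valid. Take Rxy, Rxz and set V(p)={y}. Then ◇p at x, so □p at x, so p at z, i.e. z=y.

Definable; ◇p → □p defines it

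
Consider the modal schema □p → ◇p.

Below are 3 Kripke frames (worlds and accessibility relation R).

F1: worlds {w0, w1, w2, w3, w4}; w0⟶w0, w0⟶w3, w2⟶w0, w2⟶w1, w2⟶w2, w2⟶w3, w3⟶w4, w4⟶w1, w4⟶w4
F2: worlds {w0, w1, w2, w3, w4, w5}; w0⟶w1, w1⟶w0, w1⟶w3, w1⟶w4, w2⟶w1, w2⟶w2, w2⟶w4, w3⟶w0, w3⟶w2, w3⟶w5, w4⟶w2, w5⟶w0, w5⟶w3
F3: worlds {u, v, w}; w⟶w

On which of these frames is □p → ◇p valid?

This is the axiom for seriality; its first-order frame correspondent is ∀x ∃y Rxy.
F1: fails — world w1 has no successor.
F2: satisfies the condition.
F3: fails — world u has no successor.
Valid on: F2.

F2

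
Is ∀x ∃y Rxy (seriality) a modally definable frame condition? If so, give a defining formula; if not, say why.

Yes, by □p → ◇p

Yes: it is seriality, defined by the D schema □p → ◇p.
Suppose □p→◇p is valid. At any x set V(p)=W. Then □p at x, so ◇p at x, so x has a successor.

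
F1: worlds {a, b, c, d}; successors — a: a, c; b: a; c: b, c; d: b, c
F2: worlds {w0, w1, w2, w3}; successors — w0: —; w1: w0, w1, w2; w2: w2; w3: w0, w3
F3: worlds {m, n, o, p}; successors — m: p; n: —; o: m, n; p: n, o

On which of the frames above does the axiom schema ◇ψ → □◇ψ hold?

Frame correspondent (Sahlqvist): ∀x ∀y ∀z (Rxy ∧ Rxz → Ryz) — i.e. the Euclidean property.
F1: fails — Rac and Raa but not Rca.
F2: fails — Rw1w2 and Rw1w1 but not Rw2w1.
F3: fails — Rmp and Rmp but not Rpp.
Valid on no frame.

none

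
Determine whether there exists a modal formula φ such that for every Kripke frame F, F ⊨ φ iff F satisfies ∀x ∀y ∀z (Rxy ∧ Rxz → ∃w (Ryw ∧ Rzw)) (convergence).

Yes — defined by ◇□p → □◇p

The condition is convergence. A defining modal formula is ◇□p → □◇p.
Suppose ◇□p→□◇p is valid. Take Rxy, Rxz and set V(p)={w : Ryw}. Then □p at y so ◇□p at x, so □◇p at x, so ◇p at z, giving w with Rzw and Ryw.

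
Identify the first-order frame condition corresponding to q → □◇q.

Suppose q→□◇q is valid. Take Rxy and set V(q)={x}. Then q at x, so □◇q at x, so ◇q at y, so some z with Ryz has q; z=x, i.e. Ryx.
The converse is a direct semantic check.
So the correspondent is symmetry.

symmetry: ∀x ∀y (Rxy → Ryx)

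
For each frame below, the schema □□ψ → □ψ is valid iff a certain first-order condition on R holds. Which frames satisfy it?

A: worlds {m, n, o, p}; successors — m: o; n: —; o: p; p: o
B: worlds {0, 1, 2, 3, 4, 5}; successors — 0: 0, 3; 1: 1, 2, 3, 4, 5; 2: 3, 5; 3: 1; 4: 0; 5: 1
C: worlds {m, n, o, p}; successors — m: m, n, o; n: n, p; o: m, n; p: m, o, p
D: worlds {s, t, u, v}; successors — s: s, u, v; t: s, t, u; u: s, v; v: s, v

The schema corresponds to density: ∀x ∀y (Rxy → ∃z (Rxz ∧ Rzy)).
A: fails — Rop but no z with Roz and Rzp.
B: fails — R23 but no z with R2z and Rz3.
C: condition met.
D: condition met.
Valid on: C, D.

C, D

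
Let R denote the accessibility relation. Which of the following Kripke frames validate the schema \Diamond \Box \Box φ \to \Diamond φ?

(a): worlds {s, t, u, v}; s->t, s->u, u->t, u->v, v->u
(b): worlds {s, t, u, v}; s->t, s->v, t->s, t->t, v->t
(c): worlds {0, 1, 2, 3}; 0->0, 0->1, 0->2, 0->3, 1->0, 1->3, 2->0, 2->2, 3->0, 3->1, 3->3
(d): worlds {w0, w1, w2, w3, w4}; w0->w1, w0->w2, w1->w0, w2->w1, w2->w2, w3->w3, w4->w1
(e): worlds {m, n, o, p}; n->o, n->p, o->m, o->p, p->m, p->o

Frame correspondent (Sahlqvist): \forall x \forall y (xRy \to \exists w (y R^2 w \wedge xRw)) — i.e. a generalized confluence (Geach) condition.
(a): fails — sRt but no w with tR²w and sRw.
(b): satisfies the condition.
(c): satisfies the condition.
(d): satisfies the condition.
(e): fails — oRm but no w with mR²w and oRw.

(b), (c), (d)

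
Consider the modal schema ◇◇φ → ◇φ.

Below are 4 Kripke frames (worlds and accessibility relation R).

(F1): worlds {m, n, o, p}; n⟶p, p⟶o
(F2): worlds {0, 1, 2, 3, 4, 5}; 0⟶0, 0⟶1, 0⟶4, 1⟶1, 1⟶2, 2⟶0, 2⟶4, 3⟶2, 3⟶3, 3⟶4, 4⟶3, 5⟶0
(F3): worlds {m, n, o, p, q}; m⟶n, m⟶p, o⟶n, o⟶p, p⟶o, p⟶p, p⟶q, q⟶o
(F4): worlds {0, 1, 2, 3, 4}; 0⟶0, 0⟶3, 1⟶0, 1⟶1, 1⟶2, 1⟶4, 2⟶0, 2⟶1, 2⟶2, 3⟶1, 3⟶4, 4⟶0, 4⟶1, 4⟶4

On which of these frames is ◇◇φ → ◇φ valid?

none

This is the axiom for transitivity; its first-order frame correspondent is ∀x ∀y ∀z (Rxy ∧ Ryz → Rxz).
(F1): fails — Rnp and Rpo but not Rno.
(F2): fails — R32 and R20 but not R30.
(F3): fails — Rop and Rpo but not Roo.
(F4): fails — R10 and R03 but not R13.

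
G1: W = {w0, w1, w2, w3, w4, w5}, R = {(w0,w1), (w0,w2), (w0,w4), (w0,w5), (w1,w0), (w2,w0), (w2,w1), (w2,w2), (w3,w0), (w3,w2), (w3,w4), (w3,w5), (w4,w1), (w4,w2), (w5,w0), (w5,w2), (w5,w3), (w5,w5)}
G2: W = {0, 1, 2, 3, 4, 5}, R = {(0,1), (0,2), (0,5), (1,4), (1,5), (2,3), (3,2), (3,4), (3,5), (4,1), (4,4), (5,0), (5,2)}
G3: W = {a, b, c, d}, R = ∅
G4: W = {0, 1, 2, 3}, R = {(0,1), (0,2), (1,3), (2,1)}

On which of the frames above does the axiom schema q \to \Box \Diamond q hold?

The schema corresponds to symmetry: \forall x \forall y (Rxy \to Ryx).
G1: fails — Rw0w4 but not Rw4w0.
G2: fails — R34 but not R43.
G3: satisfies the condition.
G4: fails — R01 but not R10.
Valid on: G3.

G3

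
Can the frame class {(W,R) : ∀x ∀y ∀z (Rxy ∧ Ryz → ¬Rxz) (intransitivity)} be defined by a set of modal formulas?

Any modally definable frame class is closed under surjective bounded morphisms.
The 5-cycle (worlds w0,w1,w2,w3,w4 with w0→w1→w2→w3→w4→w0) is intransitive. Mapping every world to a single reflexive point • is a surjective bounded morphism; the reflexive point is not intransitive (R••∧R•• but R••).
So no modal formula (or set of formulas) defines exactly the intransitive frames.

No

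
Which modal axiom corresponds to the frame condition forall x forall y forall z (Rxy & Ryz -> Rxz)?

□s → □□s

A defining formula is □s → □□s (the 4 axiom).
Suppose □s→□□s is valid. Take Rxy, Ryz and set V(s)={w : Rxw}. Then □s at x, so □□s at x, so □s at y, so s at z, i.e. Rxz.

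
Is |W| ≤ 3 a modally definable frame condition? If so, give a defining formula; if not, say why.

Modal frame validity is preserved under disjoint unions.
Any modal formula valid on each of 4 disjoint one-world frames is valid on their disjoint union (validity is preserved under disjoint unions). Each one-world frame has |W|=1≤3, but the union has |W|=4.
So the class is not modally definable.

No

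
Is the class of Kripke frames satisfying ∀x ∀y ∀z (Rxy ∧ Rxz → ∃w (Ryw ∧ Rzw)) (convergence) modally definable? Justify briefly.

Yes — defined by ◇□q → □◇q

Yes: it is convergence, defined by the .2 schema ◇□q → □◇q.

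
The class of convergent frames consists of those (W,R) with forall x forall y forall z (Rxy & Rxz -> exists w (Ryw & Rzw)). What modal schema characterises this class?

A defining formula is ◇□r → □◇r (the .2 axiom).

◇□r → □◇r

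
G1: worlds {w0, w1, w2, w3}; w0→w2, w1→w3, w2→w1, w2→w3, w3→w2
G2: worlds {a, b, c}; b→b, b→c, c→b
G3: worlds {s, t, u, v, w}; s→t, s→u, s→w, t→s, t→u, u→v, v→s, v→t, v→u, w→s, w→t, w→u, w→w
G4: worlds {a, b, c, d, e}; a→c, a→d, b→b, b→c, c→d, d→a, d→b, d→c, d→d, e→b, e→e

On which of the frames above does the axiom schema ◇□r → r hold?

G2

The schema corresponds to symmetry: ∀x ∀y (Rxy → Ryx).
G1: fails — Rw1w3 but not Rw3w1.
G2: condition met.
G3: fails — Rwt but not Rtw.
G4: fails — Rbc but not Rcb.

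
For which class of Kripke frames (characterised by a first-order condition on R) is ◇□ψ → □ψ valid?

This schema is equivalent to the 5 axiom ◇ψ → □◇ψ.
Its frame correspondent is the Euclidean property — ∀x ∀y ∀z (Rxy ∧ Rxz → Ryz).

the Euclidean property: ∀x ∀y ∀z (Rxy ∧ Rxz → Ryz)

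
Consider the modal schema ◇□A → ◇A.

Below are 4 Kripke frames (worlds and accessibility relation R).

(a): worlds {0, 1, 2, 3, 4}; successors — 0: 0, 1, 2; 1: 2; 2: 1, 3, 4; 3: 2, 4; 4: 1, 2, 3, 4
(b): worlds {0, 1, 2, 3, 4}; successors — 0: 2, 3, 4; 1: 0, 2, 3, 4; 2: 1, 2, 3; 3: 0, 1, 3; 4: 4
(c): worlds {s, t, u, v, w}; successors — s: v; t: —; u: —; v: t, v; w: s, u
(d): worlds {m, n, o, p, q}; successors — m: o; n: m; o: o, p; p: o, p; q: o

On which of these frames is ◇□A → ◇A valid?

(b)

Frame correspondent (Sahlqvist): ∀x ∀y (xRy → ∃w (yRw ∧ xRw)) — i.e. a generalized confluence (Geach) condition.
(a): fails — 1R2 but no w with 2Rw and 1Rw.
(b): ✓.
(c): fails — vRt but no w* with tRw* and vRw*.
(d): fails — nRm but no w with mRw and nRw.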